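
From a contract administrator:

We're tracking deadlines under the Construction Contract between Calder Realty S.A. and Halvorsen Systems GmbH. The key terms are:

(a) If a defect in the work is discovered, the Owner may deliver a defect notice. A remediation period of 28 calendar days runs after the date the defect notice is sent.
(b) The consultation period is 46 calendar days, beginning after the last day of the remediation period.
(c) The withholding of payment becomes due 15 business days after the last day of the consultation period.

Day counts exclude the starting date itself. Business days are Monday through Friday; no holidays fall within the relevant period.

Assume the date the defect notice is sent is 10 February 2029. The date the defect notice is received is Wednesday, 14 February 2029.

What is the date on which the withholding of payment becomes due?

16 May 2029

The last day of the remediation period: 10 February 2029 + 28 days = 10 March 2029.
Adding 46 calendar days to 10 March 2029 gives 25 April 2029, which is the last day of the consultation period.
The date on which the withholding of payment becomes due: 15 business days after Wednesday, 25 April 2029, skipping weekends — Apr 26, Apr 27, Apr 30, May 1, …, May 14, May 15, May 16 — lands on Wednesday, 16 May 2029.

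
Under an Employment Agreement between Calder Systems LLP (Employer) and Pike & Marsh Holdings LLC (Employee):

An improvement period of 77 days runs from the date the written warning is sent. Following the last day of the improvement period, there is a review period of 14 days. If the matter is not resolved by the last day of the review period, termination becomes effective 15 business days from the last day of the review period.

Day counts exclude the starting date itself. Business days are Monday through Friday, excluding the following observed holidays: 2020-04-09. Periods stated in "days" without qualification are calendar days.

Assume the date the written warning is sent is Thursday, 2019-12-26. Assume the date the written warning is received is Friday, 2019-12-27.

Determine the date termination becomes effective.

2020-04-17

The last day of the improvement period: 2019-12-26 + 77 days = 2020-03-12.
The last day of the review period: 2020-03-12 + 14 days = 2020-03-26.
The date termination becomes effective: counting 15 business days from Thursday, 2020-03-26 (Mar 27, Mar 30, Mar 31, Apr 1, …, Apr 15, Apr 16, Apr 17, skipping weekends and the listed holiday on Apr 9) reaches Friday, 2020-04-17.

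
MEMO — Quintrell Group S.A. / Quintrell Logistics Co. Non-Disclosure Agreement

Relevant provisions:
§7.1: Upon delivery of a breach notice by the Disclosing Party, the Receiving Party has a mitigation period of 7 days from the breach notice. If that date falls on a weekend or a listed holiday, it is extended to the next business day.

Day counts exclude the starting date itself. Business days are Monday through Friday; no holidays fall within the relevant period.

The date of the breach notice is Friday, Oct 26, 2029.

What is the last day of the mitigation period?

Nov 2, 2029

The last day of the mitigation period: 7 calendar days after Oct 26, 2029 is Nov 2, 2029. Nov 2, 2029 is a Friday, so no roll-forward applies.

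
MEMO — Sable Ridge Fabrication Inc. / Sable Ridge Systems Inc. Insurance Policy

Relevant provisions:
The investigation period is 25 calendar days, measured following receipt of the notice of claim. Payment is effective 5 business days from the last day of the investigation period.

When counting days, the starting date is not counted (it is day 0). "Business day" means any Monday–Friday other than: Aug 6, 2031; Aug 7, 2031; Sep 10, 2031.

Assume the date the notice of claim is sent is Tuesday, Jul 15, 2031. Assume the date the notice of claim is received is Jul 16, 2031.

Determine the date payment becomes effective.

Aug 15, 2031

Adding 25 calendar days to Jul 16, 2031 gives Aug 10, 2031, which is the last day of the investigation period.
The date payment becomes effective: 5 business days after Sunday, Aug 10, 2031, skipping weekends — Aug 11, Aug 12, Aug 13, Aug 14, Aug 15 — lands on Friday, Aug 15, 2031.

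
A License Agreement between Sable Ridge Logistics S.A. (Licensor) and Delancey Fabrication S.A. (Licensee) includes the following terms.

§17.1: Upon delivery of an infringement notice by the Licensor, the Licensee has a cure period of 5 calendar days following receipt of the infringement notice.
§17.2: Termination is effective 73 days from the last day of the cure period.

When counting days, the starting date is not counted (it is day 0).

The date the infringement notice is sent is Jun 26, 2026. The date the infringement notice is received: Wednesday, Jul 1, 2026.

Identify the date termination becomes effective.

Sep 17, 2026

The last day of the cure period: 5 calendar days after Jul 1, 2026 is Jul 6, 2026.
The date termination becomes effective: 73 calendar days after Jul 6, 2026 is Sep 17, 2026.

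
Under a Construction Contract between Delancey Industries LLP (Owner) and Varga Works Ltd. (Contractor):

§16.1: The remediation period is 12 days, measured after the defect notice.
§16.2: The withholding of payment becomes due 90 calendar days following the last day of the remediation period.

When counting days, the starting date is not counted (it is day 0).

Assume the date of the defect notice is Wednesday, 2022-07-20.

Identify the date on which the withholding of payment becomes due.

2022-10-30

The last day of the remediation period: 12 calendar days after 2022-07-20 is 2022-08-01.
Adding 90 calendar days to 2022-08-01 gives 2022-10-30, which is the date on which the withholding of payment becomes due.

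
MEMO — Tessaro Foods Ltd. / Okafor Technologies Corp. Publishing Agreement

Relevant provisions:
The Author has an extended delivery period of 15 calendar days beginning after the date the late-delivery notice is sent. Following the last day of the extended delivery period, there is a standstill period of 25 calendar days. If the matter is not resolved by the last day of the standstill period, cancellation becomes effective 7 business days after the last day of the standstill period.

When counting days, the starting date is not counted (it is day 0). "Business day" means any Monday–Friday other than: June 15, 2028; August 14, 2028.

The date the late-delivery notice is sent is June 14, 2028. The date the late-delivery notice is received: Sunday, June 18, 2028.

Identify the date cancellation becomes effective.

Adding 15 calendar days to June 14, 2028 gives June 29, 2028, which is the last day of the extended delivery period.
The last day of the standstill period: June 29, 2028 + 25 days = July 24, 2028.
From Monday, July 24, 2028, 7 business days (Jul 25, Jul 26, Jul 27, Jul 28, Jul 31, Aug 1, Aug 2, skipping weekends) brings us to Wednesday, August 2, 2028, which is the date cancellation becomes effective.

August 2, 2028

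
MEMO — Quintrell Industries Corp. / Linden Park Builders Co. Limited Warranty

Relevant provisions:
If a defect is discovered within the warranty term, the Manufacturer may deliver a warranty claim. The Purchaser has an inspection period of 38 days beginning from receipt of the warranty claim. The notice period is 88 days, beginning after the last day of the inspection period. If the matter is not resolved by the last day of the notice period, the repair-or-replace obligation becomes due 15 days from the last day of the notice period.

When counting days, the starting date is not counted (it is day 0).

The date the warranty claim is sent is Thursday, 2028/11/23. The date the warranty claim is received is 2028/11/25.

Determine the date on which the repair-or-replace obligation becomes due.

The last day of the inspection period: 38 calendar days after 2028/11/25 is 2029/01/02.
The last day of the notice period: 2029/01/02 + 88 days = 2029/03/31.
Adding 15 calendar days to 2029/03/31 gives 2029/04/15, which is the date on which the repair-or-replace obligation becomes due.

2029/04/15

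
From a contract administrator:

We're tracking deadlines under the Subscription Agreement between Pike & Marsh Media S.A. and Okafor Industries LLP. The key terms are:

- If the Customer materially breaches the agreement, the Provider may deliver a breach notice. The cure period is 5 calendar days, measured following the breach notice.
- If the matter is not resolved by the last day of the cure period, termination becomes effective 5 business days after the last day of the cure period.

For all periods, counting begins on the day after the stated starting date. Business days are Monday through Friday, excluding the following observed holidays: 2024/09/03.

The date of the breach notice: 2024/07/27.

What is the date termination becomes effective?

2024/08/08

The last day of the cure period: 5 calendar days after 2024/07/27 is 2024/08/01.
The date termination becomes effective: counting 5 business days from Thursday, 2024/08/01 (Aug 2, Aug 5, Aug 6, Aug 7, Aug 8, skipping weekends) reaches Thursday, 2024/08/08.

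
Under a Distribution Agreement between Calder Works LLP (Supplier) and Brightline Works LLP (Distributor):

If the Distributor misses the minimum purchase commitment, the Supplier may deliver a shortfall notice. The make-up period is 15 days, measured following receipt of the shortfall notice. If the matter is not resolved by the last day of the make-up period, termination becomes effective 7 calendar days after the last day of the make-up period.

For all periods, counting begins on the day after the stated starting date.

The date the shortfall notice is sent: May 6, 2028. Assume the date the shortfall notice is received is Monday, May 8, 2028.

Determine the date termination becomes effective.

May 30, 2028

The last day of the make-up period: 15 calendar days after May 8, 2028 is May 23, 2028.
Adding 7 calendar days to May 23, 2028 gives May 30, 2028, which is the date termination becomes effective.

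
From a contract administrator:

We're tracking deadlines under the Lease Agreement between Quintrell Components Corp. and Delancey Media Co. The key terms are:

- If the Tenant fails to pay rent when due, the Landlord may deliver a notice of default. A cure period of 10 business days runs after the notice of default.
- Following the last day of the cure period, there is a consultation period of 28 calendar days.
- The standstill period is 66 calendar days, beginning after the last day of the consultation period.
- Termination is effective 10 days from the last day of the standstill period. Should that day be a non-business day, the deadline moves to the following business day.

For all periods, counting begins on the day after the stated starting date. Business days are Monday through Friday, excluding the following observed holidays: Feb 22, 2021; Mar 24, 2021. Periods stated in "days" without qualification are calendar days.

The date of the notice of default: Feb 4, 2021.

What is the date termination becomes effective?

Jun 2, 2021

From Thursday, Feb 4, 2021, 10 business days (Feb 5, Feb 8, Feb 9, Feb 10, Feb 11, Feb 12, Feb 15, Feb 16, Feb 17, Feb 18, skipping weekends) brings us to Thursday, Feb 18, 2021, which is the last day of the cure period.
Adding 28 calendar days to Feb 18, 2021 gives Mar 18, 2021, which is the last day of the consultation period.
Adding 66 calendar days to Mar 18, 2021 gives May 23, 2021, which is the last day of the standstill period.
The date termination becomes effective: May 23, 2021 + 10 days = Jun 2, 2021. Jun 2, 2021 is a Wednesday and is not a listed holiday, so no roll-forward applies.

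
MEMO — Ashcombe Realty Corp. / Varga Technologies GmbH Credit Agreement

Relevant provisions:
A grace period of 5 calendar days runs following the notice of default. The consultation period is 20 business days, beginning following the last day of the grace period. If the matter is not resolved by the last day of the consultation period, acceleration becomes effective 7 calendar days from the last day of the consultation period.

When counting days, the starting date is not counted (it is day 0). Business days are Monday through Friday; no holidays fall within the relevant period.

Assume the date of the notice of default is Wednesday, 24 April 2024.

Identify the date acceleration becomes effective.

3 June 2024

The last day of the grace period: 24 April 2024 + 5 days = 29 April 2024.
The last day of the consultation period: 20 business days after Monday, 29 April 2024, skipping weekends — Apr 30, May 1, May 2, May 3, …, May 23, May 24, May 27 — lands on Monday, 27 May 2024.
The date acceleration becomes effective: 7 calendar days after 27 May 2024 is 3 June 2024.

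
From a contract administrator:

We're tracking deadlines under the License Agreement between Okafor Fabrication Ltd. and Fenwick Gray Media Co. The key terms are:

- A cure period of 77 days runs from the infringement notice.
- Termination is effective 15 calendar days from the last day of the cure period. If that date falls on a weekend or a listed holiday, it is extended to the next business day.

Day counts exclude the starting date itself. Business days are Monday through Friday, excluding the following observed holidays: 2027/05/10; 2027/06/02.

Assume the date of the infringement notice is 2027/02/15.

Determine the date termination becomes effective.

2027/05/18

Adding 77 calendar days to 2027/02/15 gives 2027/05/03, which is the last day of the cure period.
The date termination becomes effective: 15 calendar days after 2027/05/03 is 2027/05/18. 2027/05/18 is a Tuesday and is not a listed holiday, so no roll-forward applies.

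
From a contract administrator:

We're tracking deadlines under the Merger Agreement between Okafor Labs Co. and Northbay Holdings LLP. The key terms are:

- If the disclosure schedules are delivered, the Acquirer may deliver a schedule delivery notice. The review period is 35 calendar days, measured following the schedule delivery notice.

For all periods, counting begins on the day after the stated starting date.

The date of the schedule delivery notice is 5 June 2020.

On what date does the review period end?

10 July 2020

The last day of the review period: 35 calendar days after 5 June 2020 is 10 July 2020.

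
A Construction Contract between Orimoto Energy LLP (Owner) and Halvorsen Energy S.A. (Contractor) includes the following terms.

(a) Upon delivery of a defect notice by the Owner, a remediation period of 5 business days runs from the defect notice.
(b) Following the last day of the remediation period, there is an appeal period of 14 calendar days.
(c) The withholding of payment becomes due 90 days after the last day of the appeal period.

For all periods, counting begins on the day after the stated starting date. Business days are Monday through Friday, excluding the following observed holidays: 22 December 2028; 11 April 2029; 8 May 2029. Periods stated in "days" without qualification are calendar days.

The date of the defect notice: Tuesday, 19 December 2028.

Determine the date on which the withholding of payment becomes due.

The last day of the remediation period: counting 5 business days from Tuesday, 19 December 2028 (Dec 20, Dec 21, Dec 25, Dec 26, Dec 27, skipping weekends and the listed holiday on Dec 22) reaches Wednesday, 27 December 2028.
The last day of the appeal period: 14 calendar days after 27 December 2028 is 10 January 2029.
The date on which the withholding of payment becomes due: 10 January 2029 + 90 days = 10 April 2029.

10 April 2029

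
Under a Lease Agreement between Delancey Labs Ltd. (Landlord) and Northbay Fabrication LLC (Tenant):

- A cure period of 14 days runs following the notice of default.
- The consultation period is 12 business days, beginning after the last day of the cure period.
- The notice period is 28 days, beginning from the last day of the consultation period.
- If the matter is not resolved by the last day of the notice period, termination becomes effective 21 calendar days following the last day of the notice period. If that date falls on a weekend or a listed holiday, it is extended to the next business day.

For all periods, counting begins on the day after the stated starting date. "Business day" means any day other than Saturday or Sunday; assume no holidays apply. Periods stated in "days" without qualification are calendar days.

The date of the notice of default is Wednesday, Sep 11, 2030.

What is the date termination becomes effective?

The last day of the cure period: Sep 11, 2030 + 14 days = Sep 25, 2030.
The last day of the consultation period: counting 12 business days from Wednesday, Sep 25, 2030 (Sep 26, Sep 27, Sep 30, Oct 1, …, Oct 9, Oct 10, Oct 11, skipping weekends) reaches Friday, Oct 11, 2030.
Adding 28 calendar days to Oct 11, 2030 gives Nov 8, 2030, which is the last day of the notice period.
The date termination becomes effective: 21 calendar days after Nov 8, 2030 is Nov 29, 2030. Nov 29, 2030 is a Friday, so no roll-forward applies.

Nov 29, 2030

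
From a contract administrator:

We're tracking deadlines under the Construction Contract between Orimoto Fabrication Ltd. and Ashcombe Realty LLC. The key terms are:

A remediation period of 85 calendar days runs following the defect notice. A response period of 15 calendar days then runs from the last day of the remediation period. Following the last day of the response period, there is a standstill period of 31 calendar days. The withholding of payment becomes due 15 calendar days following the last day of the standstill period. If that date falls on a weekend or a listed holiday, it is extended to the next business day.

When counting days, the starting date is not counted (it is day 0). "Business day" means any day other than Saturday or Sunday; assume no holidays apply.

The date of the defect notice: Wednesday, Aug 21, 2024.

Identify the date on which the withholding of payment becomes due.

Jan 14, 2025

Adding 85 calendar days to Aug 21, 2024 gives Nov 14, 2024, which is the last day of the remediation period.
The last day of the response period: Nov 14, 2024 + 15 days = Nov 29, 2024.
Adding 31 calendar days to Nov 29, 2024 gives Dec 30, 2024, which is the last day of the standstill period.
The date on which the withholding of payment becomes due: 15 calendar days after Dec 30, 2024 is Jan 14, 2025. Jan 14, 2025 is a Tuesday, so no roll-forward applies.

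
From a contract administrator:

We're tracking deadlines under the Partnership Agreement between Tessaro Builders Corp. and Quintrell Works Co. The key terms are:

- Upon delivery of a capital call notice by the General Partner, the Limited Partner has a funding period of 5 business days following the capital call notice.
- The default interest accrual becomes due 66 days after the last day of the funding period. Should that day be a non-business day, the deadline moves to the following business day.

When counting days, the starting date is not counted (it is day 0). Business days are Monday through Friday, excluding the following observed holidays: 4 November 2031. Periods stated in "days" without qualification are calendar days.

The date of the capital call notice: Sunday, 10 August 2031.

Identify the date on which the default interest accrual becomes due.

From Sunday, 10 August 2031, 5 business days (Aug 11, Aug 12, Aug 13, Aug 14, Aug 15, skipping weekends) brings us to Friday, 15 August 2031, which is the last day of the funding period.
The date on which the default interest accrual becomes due: 15 August 2031 + 66 days = 20 October 2031. 20 October 2031 is a Monday and is not a listed holiday, so no roll-forward applies.

20 October 2031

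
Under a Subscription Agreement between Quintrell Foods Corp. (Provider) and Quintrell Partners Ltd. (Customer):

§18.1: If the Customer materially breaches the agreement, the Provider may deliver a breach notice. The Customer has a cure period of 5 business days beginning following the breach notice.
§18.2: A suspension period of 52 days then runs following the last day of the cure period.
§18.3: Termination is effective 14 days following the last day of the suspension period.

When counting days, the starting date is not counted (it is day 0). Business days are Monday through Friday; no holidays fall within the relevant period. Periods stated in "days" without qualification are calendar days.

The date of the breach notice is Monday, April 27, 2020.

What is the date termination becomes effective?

July 9, 2020

The last day of the cure period: counting 5 business days from Monday, April 27, 2020 (Apr 28, Apr 29, Apr 30, May 1, May 4, skipping weekends) reaches Monday, May 4, 2020.
Adding 52 calendar days to May 4, 2020 gives June 25, 2020, which is the last day of the suspension period.
The date termination becomes effective: 14 calendar days after June 25, 2020 is July 9, 2020.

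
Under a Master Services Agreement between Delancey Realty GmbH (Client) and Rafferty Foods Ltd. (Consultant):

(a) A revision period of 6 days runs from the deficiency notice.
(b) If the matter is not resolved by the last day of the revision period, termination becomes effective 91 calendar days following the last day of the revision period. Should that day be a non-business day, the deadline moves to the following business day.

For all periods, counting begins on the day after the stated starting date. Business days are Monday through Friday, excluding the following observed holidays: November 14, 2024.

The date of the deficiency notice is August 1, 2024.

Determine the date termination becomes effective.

The last day of the revision period: 6 calendar days after August 1, 2024 is August 7, 2024.
The date termination becomes effective: August 7, 2024 + 91 days = November 6, 2024. November 6, 2024 is a Wednesday and is not a listed holiday, so no roll-forward applies.

November 6, 2024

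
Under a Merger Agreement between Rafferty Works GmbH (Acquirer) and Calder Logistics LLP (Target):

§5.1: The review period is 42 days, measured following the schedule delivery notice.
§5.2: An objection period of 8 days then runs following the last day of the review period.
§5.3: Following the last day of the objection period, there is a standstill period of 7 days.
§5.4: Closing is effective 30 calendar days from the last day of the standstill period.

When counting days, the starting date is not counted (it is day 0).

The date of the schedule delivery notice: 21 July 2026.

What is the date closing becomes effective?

16 October 2026

The last day of the review period: 42 calendar days after 21 July 2026 is 1 September 2026.
The last day of the objection period: 8 calendar days after 1 September 2026 is 9 September 2026.
Adding 7 calendar days to 9 September 2026 gives 16 September 2026, which is the last day of the standstill period.
The date closing becomes effective: 30 calendar days after 16 September 2026 is 16 October 2026.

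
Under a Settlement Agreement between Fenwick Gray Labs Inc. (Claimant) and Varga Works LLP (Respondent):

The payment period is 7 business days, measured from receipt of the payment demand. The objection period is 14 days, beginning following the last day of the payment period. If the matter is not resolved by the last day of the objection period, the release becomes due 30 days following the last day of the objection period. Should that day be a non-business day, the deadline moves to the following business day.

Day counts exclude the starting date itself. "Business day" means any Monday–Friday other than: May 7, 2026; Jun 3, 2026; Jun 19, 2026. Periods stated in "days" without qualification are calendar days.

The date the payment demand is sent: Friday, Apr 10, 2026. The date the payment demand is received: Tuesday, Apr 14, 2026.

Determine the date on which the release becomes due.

From Tuesday, Apr 14, 2026, 7 business days (Apr 15, Apr 16, Apr 17, Apr 20, Apr 21, Apr 22, Apr 23, skipping weekends) brings us to Thursday, Apr 23, 2026, which is the last day of the payment period.
The last day of the objection period: Apr 23, 2026 + 14 days = May 7, 2026.
The date on which the release becomes due: May 7, 2026 + 30 days = Jun 6, 2026. That falls on a Saturday, so it rolls to the next business day, Monday, Jun 8, 2026.

Jun 8, 2026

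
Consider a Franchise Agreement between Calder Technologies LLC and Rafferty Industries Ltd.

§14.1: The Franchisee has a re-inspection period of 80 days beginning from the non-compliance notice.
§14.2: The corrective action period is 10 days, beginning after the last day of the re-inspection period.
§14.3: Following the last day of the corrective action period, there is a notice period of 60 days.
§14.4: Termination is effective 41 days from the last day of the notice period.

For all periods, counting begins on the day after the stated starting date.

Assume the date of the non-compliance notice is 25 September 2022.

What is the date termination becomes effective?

Adding 80 calendar days to 25 September 2022 gives 14 December 2022, which is the last day of the re-inspection period.
The last day of the corrective action period: 14 December 2022 + 10 days = 24 December 2022.
Adding 60 calendar days to 24 December 2022 gives 22 February 2023, which is the last day of the notice period.
Adding 41 calendar days to 22 February 2023 gives 4 April 2023, which is the date termination becomes effective.

4 April 2023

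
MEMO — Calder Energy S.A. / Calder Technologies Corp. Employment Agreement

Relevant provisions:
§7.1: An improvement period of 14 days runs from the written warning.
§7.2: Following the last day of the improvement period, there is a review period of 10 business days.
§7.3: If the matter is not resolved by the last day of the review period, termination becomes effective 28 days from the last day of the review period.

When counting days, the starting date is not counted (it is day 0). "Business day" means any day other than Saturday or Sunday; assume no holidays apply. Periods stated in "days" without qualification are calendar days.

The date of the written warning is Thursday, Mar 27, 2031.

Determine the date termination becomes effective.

May 22, 2031

The last day of the improvement period: Mar 27, 2031 + 14 days = Apr 10, 2031.
From Thursday, Apr 10, 2031, 10 business days (Apr 11, Apr 14, Apr 15, Apr 16, Apr 17, Apr 18, Apr 21, Apr 22, Apr 23, Apr 24, skipping weekends) brings us to Thursday, Apr 24, 2031, which is the last day of the review period.
Adding 28 calendar days to Apr 24, 2031 gives May 22, 2031, which is the date termination becomes effective.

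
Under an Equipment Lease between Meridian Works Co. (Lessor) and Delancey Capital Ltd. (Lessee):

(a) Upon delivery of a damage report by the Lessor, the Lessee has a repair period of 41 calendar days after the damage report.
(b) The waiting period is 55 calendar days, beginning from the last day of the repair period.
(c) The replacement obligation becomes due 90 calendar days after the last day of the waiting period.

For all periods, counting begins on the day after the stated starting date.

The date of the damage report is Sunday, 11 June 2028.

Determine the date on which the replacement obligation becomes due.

The last day of the repair period: 41 calendar days after 11 June 2028 is 22 July 2028.
The last day of the waiting period: 55 calendar days after 22 July 2028 is 15 September 2028.
The date on which the replacement obligation becomes due: 15 September 2028 + 90 days = 14 December 2028.

14 December 2028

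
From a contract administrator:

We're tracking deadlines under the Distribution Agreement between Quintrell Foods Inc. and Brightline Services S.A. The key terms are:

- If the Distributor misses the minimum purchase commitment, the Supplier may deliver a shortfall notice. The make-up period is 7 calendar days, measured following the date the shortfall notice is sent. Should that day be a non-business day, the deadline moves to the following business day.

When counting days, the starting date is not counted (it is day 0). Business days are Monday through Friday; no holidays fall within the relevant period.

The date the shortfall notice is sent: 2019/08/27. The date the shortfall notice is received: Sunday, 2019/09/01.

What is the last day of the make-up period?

2019/09/03

Adding 7 calendar days to 2019/08/27 gives 2019/09/03, which is the last day of the make-up period. 2019/09/03 is a Tuesday, so no roll-forward applies.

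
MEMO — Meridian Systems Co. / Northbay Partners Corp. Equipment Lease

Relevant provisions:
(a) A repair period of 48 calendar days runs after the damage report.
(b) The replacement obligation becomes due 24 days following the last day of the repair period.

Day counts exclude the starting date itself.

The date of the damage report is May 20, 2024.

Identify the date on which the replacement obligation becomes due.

July 31, 2024

The last day of the repair period: May 20, 2024 + 48 days = July 7, 2024.
The date on which the replacement obligation becomes due: 24 calendar days after July 7, 2024 is July 31, 2024.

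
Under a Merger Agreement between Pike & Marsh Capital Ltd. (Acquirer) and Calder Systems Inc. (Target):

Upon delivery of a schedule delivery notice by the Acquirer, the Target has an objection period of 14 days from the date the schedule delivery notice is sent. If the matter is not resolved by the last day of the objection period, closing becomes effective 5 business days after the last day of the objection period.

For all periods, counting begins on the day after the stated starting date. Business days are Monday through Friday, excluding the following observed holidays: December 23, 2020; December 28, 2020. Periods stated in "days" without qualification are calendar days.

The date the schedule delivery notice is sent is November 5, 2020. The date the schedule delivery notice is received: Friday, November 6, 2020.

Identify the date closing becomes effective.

The last day of the objection period: November 5, 2020 + 14 days = November 19, 2020.
The date closing becomes effective: 5 business days after Thursday, November 19, 2020, skipping weekends — Nov 20, Nov 23, Nov 24, Nov 25, Nov 26 — lands on Thursday, November 26, 2020.

November 26, 2020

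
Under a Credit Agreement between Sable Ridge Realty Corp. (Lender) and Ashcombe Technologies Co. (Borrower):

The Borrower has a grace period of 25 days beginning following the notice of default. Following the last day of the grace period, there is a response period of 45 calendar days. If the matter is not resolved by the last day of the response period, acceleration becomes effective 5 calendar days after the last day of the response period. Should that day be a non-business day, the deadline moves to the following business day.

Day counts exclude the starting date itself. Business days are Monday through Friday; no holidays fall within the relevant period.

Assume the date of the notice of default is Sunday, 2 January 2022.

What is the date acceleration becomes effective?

18 March 2022

The last day of the grace period: 25 calendar days after 2 January 2022 is 27 January 2022.
The last day of the response period: 45 calendar days after 27 January 2022 is 13 March 2022.
The date acceleration becomes effective: 5 calendar days after 13 March 2022 is 18 March 2022. 18 March 2022 is a Friday, so no roll-forward applies.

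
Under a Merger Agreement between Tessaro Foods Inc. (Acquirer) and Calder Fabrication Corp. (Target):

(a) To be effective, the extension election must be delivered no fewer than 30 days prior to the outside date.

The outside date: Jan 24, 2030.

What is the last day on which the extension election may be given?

Dec 25, 2029

Counting back 30 calendar days from Jan 24, 2030 gives Dec 25, 2029.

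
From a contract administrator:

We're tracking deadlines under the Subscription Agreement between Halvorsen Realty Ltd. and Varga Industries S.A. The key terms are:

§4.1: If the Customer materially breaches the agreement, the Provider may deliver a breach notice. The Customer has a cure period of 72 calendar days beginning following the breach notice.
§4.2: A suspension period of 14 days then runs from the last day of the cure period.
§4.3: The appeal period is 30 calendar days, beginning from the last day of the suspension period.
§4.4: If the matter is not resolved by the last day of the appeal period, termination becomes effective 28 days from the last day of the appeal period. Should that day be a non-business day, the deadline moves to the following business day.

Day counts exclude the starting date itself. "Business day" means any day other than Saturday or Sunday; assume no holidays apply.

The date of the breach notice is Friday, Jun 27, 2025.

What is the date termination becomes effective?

Adding 72 calendar days to Jun 27, 2025 gives Sep 7, 2025, which is the last day of the cure period.
The last day of the suspension period: 14 calendar days after Sep 7, 2025 is Sep 21, 2025.
The last day of the appeal period: 30 calendar days after Sep 21, 2025 is Oct 21, 2025.
Adding 28 calendar days to Oct 21, 2025 gives Nov 18, 2025, which is the date termination becomes effective. Nov 18, 2025 is a Tuesday, so no roll-forward applies.

Nov 18, 2025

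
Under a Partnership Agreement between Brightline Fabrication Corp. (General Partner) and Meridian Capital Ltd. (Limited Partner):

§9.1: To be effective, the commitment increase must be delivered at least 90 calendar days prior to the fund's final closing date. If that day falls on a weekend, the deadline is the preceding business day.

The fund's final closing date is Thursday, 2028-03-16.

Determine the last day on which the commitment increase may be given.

2028-03-16 minus 90 days is 2027-12-17. That is a Friday, so no adjustment is needed.

2027-12-17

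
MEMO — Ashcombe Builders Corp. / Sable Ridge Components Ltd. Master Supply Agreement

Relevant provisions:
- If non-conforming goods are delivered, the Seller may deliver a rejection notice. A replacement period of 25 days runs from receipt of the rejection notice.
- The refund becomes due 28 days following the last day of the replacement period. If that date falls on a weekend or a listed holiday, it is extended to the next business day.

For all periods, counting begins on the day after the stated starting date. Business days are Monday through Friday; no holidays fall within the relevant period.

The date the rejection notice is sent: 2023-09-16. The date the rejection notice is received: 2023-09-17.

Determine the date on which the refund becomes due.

2023-11-09

Adding 25 calendar days to 2023-09-17 gives 2023-10-12, which is the last day of the replacement period.
Adding 28 calendar days to 2023-10-12 gives 2023-11-09, which is the date on which the refund becomes due. 2023-11-09 is a Thursday, so no roll-forward applies.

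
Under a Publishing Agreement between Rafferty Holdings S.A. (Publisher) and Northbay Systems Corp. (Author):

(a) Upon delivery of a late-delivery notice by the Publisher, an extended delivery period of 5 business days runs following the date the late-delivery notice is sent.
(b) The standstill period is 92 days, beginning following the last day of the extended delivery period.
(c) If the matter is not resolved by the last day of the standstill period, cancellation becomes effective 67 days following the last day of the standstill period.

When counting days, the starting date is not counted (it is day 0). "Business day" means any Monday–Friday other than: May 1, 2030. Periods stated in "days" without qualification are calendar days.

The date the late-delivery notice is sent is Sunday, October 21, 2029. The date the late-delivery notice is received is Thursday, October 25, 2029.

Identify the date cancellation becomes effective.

The last day of the extended delivery period: counting 5 business days from Sunday, October 21, 2029 (Oct 22, Oct 23, Oct 24, Oct 25, Oct 26, skipping weekends) reaches Friday, October 26, 2029.
The last day of the standstill period: October 26, 2029 + 92 days = January 26, 2030.
The date cancellation becomes effective: January 26, 2030 + 67 days = April 3, 2030.

April 3, 2030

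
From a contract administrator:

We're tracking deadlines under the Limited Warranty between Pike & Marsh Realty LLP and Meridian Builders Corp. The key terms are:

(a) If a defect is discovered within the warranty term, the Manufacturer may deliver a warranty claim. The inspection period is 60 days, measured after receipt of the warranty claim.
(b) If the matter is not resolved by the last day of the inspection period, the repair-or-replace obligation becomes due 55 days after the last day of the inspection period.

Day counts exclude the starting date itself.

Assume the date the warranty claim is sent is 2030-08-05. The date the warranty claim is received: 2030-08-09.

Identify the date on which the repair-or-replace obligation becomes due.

The last day of the inspection period: 60 calendar days after 2030-08-09 is 2030-10-08.
The date on which the repair-or-replace obligation becomes due: 2030-10-08 + 55 days = 2030-12-02.

2030-12-02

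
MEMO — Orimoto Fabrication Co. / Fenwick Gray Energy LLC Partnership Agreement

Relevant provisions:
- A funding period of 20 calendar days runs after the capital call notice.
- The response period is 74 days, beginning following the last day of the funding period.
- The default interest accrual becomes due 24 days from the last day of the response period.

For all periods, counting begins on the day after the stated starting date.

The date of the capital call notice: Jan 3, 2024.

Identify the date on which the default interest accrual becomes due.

The last day of the funding period: 20 calendar days after Jan 3, 2024 is Jan 23, 2024.
The last day of the response period: Jan 23, 2024 + 74 days = Apr 6, 2024.
The date on which the default interest accrual becomes due: Apr 6, 2024 + 24 days = Apr 30, 2024.

Apr 30, 2024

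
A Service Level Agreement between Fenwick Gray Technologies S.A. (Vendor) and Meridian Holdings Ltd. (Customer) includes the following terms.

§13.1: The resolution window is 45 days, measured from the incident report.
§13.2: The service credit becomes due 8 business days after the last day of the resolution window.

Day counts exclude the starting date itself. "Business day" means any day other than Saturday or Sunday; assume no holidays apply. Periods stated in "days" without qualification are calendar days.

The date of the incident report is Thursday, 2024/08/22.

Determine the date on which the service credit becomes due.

2024/10/16

The last day of the resolution window: 45 calendar days after 2024/08/22 is 2024/10/06.
From Sunday, 2024/10/06, 8 business days (Oct 7, Oct 8, Oct 9, Oct 10, Oct 11, Oct 14, Oct 15, Oct 16, skipping weekends) brings us to Wednesday, 2024/10/16, which is the date on which the service credit becomes due.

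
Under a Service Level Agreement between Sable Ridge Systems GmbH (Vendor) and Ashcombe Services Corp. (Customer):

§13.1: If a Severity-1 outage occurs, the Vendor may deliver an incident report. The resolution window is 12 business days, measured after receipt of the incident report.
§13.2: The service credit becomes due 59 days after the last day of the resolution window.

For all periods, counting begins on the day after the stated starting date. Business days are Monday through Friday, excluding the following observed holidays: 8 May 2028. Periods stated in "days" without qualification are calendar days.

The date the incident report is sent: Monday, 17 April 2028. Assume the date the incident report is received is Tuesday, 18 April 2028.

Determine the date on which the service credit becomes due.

2 July 2028

The last day of the resolution window: 12 business days after Tuesday, 18 April 2028, skipping weekends — Apr 19, Apr 20, Apr 21, Apr 24, …, May 2, May 3, May 4 — lands on Thursday, 4 May 2028.
The date on which the service credit becomes due: 4 May 2028 + 59 days = 2 July 2028.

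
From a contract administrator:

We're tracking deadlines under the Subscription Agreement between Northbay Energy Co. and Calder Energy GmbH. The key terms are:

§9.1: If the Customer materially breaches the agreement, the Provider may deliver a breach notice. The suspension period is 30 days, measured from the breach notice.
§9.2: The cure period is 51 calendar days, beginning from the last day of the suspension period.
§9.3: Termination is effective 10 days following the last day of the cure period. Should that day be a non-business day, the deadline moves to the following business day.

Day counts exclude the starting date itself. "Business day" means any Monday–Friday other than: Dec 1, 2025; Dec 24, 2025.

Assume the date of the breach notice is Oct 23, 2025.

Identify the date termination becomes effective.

Jan 22, 2026

The last day of the suspension period: Oct 23, 2025 + 30 days = Nov 22, 2025.
The last day of the cure period: Nov 22, 2025 + 51 days = Jan 12, 2026.
The date termination becomes effective: Jan 12, 2026 + 10 days = Jan 22, 2026. Jan 22, 2026 is a Thursday and is not a listed holiday, so no roll-forward applies.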